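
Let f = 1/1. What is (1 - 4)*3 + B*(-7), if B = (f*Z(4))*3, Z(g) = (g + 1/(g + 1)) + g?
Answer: -906/5 ≈ -181.20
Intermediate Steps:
Z(g) = 1/(1 + g) + 2*g (Z(g) = (g + 1/(1 + g)) + g = 1/(1 + g) + 2*g)
f = 1
B = 123/5 (B = (1*((1 + 2*4 + 2*4²)/(1 + 4)))*3 = (1*((1 + 8 + 2*16)/5))*3 = (1*((1 + 8 + 32)/5))*3 = (1*((⅕)*41))*3 = (1*(41/5))*3 = (41/5)*3 = 123/5 ≈ 24.600)
(1 - 4)*3 + B*(-7) = (1 - 4)*3 + (123/5)*(-7) = -3*3 - 861/5 = -9 - 861/5 = -906/5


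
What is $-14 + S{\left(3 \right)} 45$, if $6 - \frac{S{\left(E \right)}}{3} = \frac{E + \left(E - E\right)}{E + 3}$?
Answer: $\frac{1457}{2} \approx 728.5$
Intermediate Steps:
$S{\left(E \right)} = 18 - \frac{3 E}{3 + E}$ ($S{\left(E \right)} = 18 - 3 \frac{E + \left(E - E\right)}{E + 3} = 18 - 3 \frac{E + 0}{3 + E} = 18 - 3 \frac{E}{3 + E} = 18 - \frac{3 E}{3 + E}$)
$-14 + S{\left(3 \right)} 45 = -14 + \frac{3 \left(18 + 5 \cdot 3\right)}{3 + 3} \cdot 45 = -14 + \frac{3 \left(18 + 15\right)}{6} \cdot 45 = -14 + 3 \cdot \frac{1}{6} \cdot 33 \cdot 45 = -14 + \frac{33}{2} \cdot 45 = -14 + \frac{1485}{2} = \frac{1457}{2}$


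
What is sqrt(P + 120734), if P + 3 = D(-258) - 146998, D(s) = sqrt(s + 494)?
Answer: sqrt(-26267 + 2*sqrt(59)) ≈ 162.02*I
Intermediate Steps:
D(s) = sqrt(494 + s)
P = -147001 + 2*sqrt(59) (P = -3 + (sqrt(494 - 258) - 146998) = -3 + (sqrt(236) - 146998) = -3 + (2*sqrt(59) - 146998) = -3 + (-146998 + 2*sqrt(59)) = -147001 + 2*sqrt(59) ≈ -1.4699e+5)
sqrt(P + 120734) = sqrt((-147001 + 2*sqrt(59)) + 120734) = sqrt(-26267 + 2*sqrt(59))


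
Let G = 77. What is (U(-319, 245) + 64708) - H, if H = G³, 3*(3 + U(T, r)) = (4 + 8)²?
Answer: -391780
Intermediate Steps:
U(T, r) = 45 (U(T, r) = -3 + (4 + 8)²/3 = -3 + (⅓)*12² = -3 + (⅓)*144 = -3 + 48 = 45)
H = 456533 (H = 77³ = 456533)
(U(-319, 245) + 64708) - H = (45 + 64708) - 1*456533 = 64753 - 456533 = -391780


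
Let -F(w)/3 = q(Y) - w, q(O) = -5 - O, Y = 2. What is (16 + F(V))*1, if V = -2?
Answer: 31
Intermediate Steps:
F(w) = 21 + 3*w (F(w) = -3*((-5 - 1*2) - w) = -3*((-5 - 2) - w) = -3*(-7 - w) = 21 + 3*w)
(16 + F(V))*1 = (16 + (21 + 3*(-2)))*1 = (16 + (21 - 6))*1 = (16 + 15)*1 = 31*1 = 31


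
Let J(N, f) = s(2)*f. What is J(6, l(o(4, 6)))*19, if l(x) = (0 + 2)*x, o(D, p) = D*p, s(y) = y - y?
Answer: 0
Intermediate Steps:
s(y) = 0
l(x) = 2*x
J(N, f) = 0 (J(N, f) = 0*f = 0)
J(6, l(o(4, 6)))*19 = 0*19 = 0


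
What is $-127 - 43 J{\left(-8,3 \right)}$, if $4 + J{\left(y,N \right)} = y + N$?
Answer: $260$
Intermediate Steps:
$J{\left(y,N \right)} = -4 + N + y$ ($J{\left(y,N \right)} = -4 + \left(y + N\right) = -4 + \left(N + y\right) = -4 + N + y$)
$-127 - 43 J{\left(-8,3 \right)} = -127 - 43 \left(-4 + 3 - 8\right) = -127 - -387 = -127 + 387 = 260$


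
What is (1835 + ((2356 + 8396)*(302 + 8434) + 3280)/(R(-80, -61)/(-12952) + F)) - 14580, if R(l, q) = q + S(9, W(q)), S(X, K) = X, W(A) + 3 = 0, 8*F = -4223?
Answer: -1303754377729/6836985 ≈ -1.9069e+5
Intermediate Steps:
F = -4223/8 (F = (⅛)*(-4223) = -4223/8 ≈ -527.88)
W(A) = -3 (W(A) = -3 + 0 = -3)
R(l, q) = 9 + q (R(l, q) = q + 9 = 9 + q)
(1835 + ((2356 + 8396)*(302 + 8434) + 3280)/(R(-80, -61)/(-12952) + F)) - 14580 = (1835 + ((2356 + 8396)*(302 + 8434) + 3280)/((9 - 61)/(-12952) - 4223/8)) - 14580 = (1835 + (10752*8736 + 3280)/(-52*(-1/12952) - 4223/8)) - 14580 = (1835 + (93929472 + 3280)/(13/3238 - 4223/8)) - 14580 = (1835 + 93932752/(-6836985/12952)) - 14580 = (1835 + 93932752*(-12952/6836985)) - 14580 = (1835 - 1216617003904/6836985) - 14580 = -1204071136429/6836985 - 14580 = -1303754377729/6836985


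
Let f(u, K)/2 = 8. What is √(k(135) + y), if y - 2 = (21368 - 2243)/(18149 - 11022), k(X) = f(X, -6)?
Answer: 3*√116733133/7127 ≈ 4.5479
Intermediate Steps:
f(u, K) = 16 (f(u, K) = 2*8 = 16)
k(X) = 16
y = 33379/7127 (y = 2 + (21368 - 2243)/(18149 - 11022) = 2 + 19125/7127 = 33379/7127 ≈ 4.6835)
√(k(135) + y) = √(16 + 33379/7127) = √(147411/7127) = 3*√116733133/7127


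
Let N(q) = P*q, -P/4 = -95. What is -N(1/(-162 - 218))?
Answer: 1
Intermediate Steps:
P = 380 (P = -4*(-95) = 380)
N(q) = 380*q
-N(1/(-162 - 218)) = -380/(-162 - 218) = -380/(-380) = -380*(-1)/380 = -1*(-1) = 1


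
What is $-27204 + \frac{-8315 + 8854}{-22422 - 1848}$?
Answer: $- \frac{660241619}{24270} \approx -27204.0$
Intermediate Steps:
$-27204 + \frac{-8315 + 8854}{-22422 - 1848} = -27204 + \frac{539}{-24270} = -27204 + 539 \left(- \frac{1}{24270}\right) = -27204 - \frac{539}{24270} = - \frac{660241619}{24270}$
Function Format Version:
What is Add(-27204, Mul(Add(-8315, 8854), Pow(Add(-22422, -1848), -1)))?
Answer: Rational(-660241619, 24270) ≈ -27204.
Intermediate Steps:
Add(-27204, Mul(Add(-8315, 8854), Pow(Add(-22422, -1848), -1))) = Add(-27204, Mul(539, Pow(-24270, -1))) = Add(-27204, Mul(539, Rational(-1, 24270))) = Add(-27204, Rational(-539, 24270)) = Rational(-660241619, 24270)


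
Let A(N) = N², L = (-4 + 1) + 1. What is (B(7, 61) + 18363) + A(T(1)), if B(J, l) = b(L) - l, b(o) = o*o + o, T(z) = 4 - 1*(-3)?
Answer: 18353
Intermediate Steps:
L = -2 (L = -3 + 1 = -2)
T(z) = 7 (T(z) = 4 + 3 = 7)
b(o) = o + o² (b(o) = o² + o = o + o²)
B(J, l) = 2 - l (B(J, l) = -2*(1 - 2) - l = -2*(-1) - l = 2 - l)
(B(7, 61) + 18363) + A(T(1)) = ((2 - 1*61) + 18363) + 7² = ((2 - 61) + 18363) + 49 = (-59 + 18363) + 49 = 18304 + 49 = 18353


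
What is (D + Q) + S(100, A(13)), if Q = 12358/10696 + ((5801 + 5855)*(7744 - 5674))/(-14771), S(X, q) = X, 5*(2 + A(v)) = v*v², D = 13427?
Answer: 939624685165/78995308 ≈ 11895.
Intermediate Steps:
A(v) = -2 + v³/5 (A(v) = -2 + (v*v²)/5 = -2 + v³/5)
Q = -128944846151/78995308 (Q = 12358*(1/10696) + (11656*2070)*(-1/14771) = 6179/5348 + 24127920*(-1/14771) = 6179/5348 - 24127920/14771 = -128944846151/78995308 ≈ -1632.3)
(D + Q) + S(100, A(13)) = (13427 - 128944846151/78995308) + 100 = 931725154365/78995308 + 100 = 939624685165/78995308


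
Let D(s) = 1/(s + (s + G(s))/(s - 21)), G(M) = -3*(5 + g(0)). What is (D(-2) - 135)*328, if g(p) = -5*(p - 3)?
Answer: -87617/2 ≈ -43809.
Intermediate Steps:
g(p) = 15 - 5*p (g(p) = -5*(-3 + p) = 15 - 5*p)
G(M) = -60 (G(M) = -3*(5 + (15 - 5*0)) = -3*(5 + (15 + 0)) = -3*(5 + 15) = -3*20 = -60)
D(s) = 1/(s + (-60 + s)/(-21 + s)) (D(s) = 1/(s + (s - 60)/(s - 21)) = 1/(s + (-60 + s)/(-21 + s)))
(D(-2) - 135)*328 = ((21 - 1*(-2))/(60 - 1*(-2)**2 + 20*(-2)) - 135)*328 = ((21 + 2)/(60 - 1*4 - 40) - 135)*328 = (23/(60 - 4 - 40) - 135)*328 = (23/16 - 135)*328 = -2137/16*328 = -87617/2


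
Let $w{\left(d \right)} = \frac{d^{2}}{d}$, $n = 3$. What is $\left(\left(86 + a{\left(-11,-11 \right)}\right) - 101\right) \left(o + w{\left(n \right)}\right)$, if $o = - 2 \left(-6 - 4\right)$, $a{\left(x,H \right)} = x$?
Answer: $-598$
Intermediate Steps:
$o = 20$ ($o = \left(-2\right) \left(-10\right) = 20$)
$w{\left(d \right)} = d$
$\left(\left(86 + a{\left(-11,-11 \right)}\right) - 101\right) \left(o + w{\left(n \right)}\right) = \left(\left(86 - 11\right) - 101\right) \left(20 + 3\right) = \left(75 - 101\right) 23 = \left(-26\right) 23 = -598$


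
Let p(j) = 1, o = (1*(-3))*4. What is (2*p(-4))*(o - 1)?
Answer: -26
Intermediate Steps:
o = -12 (o = -3*4 = -12)
(2*p(-4))*(o - 1) = (2*1)*(-12 - 1) = 2*(-13) = -26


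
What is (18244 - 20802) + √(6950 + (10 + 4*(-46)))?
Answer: -2558 + 22*√14 ≈ -2475.7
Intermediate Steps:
(18244 - 20802) + √(6950 + (10 + 4*(-46))) = -2558 + √(6950 + (10 - 184)) = -2558 + √(6950 - 174) = -2558 + √6776 = -2558 + 22*√14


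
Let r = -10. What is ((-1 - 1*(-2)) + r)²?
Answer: 81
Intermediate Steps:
((-1 - 1*(-2)) + r)² = ((-1 - 1*(-2)) - 10)² = ((-1 + 2) - 10)² = (1 - 10)² = (-9)² = 81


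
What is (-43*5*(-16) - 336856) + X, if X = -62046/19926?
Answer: -41010551/123 ≈ -3.3342e+5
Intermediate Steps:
X = -383/123 (X = -62046*1/19926 = -383/123 ≈ -3.1138)
(-43*5*(-16) - 336856) + X = (-43*5*(-16) - 336856) - 383/123 = (-215*(-16) - 336856) - 383/123 = (3440 - 336856) - 383/123 = -333416 - 383/123 = -41010551/123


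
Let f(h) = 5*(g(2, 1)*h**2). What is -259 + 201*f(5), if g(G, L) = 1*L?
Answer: 24866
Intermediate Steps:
g(G, L) = L
f(h) = 5*h**2 (f(h) = 5*(1*h**2) = 5*h**2)
-259 + 201*f(5) = -259 + 201*(5*5**2) = -259 + 201*(5*25) = -259 + 201*125 = -259 + 25125 = 24866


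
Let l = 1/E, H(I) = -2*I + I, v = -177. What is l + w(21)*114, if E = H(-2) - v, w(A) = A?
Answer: 428527/179 ≈ 2394.0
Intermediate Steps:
H(I) = -I
E = 179 (E = -1*(-2) - 1*(-177) = 2 + 177 = 179)
l = 1/179 ≈ 0.0055866
l + w(21)*114 = 1/179 + 21*114 = 1/179 + 2394 = 428527/179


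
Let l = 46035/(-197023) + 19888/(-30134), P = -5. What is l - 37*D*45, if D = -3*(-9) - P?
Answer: -158166759230537/2968545541 ≈ -53281.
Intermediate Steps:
D = 32 (D = -3*(-9) - 1*(-5) = 27 + 5 = 32)
l = -2652806057/2968545541 (l = 46035*(-1/197023) + 19888*(-1/30134) = -46035/197023 - 9944/15067 = -2652806057/2968545541 ≈ -0.89364)
l - 37*D*45 = -2652806057/2968545541 - 37*32*45 = -2652806057/2968545541 - 1184*45 = -2652806057/2968545541 - 53280 = -158166759230537/2968545541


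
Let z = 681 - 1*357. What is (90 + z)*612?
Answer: 253368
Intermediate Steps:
z = 324 (z = 681 - 357 = 324)
(90 + z)*612 = (90 + 324)*612 = 414*612 = 253368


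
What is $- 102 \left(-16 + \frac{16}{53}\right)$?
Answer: $\frac{84864}{53} \approx 1601.2$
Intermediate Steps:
$- 102 \left(-16 + \frac{16}{53}\right) = \left(-102\right) \left(- \frac{832}{53}\right) = \frac{84864}{53}$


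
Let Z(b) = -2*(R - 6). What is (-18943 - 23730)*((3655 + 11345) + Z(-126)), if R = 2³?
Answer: -639924308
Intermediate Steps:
R = 8
Z(b) = -4 (Z(b) = -2*(8 - 6) = -2*2 = -4)
(-18943 - 23730)*((3655 + 11345) + Z(-126)) = (-18943 - 23730)*((3655 + 11345) - 4) = -42673*(15000 - 4) = -42673*14996 = -639924308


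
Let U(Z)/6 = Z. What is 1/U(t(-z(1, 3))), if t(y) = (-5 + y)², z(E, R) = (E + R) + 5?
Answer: 1/1176 ≈ 0.00085034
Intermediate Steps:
z(E, R) = 5 + E + R
U(Z) = 6*Z
1/U(t(-z(1, 3))) = 1/(6*(-5 - (5 + 1 + 3))²) = 1/(6*(-5 - 1*9)²) = 1/(6*(-5 - 9)²) = 1/(6*(-14)²) = 1/(6*196) = 1/1176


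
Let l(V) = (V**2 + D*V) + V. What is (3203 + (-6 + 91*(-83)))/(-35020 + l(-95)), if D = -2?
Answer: 1089/6475 ≈ 0.16819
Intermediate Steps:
l(V) = V**2 - V (l(V) = (V**2 - 2*V) + V = V**2 - V)
(3203 + (-6 + 91*(-83)))/(-35020 + l(-95)) = (3203 + (-6 + 91*(-83)))/(-35020 - 95*(-1 - 95)) = (3203 + (-6 - 7553))/(-35020 - 95*(-96)) = (3203 - 7559)/(-35020 + 9120) = -4356/(-25900) = -4356*(-1/25900) = 1089/6475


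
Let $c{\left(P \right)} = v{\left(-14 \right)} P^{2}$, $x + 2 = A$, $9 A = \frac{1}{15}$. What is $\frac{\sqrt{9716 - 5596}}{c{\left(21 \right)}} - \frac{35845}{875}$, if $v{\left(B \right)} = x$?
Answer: $- \frac{7169}{175} - \frac{30 \sqrt{1030}}{13181} \approx -41.039$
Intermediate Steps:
$A = \frac{1}{135}$ ($A = \frac{1}{9 \cdot 15} = \frac{1}{9} \cdot \frac{1}{15} = \frac{1}{135} \approx 0.0074074$)
$x = - \frac{269}{135}$ ($x = -2 + \frac{1}{135} = - \frac{269}{135} \approx -1.9926$)
$v{\left(B \right)} = - \frac{269}{135}$
$c{\left(P \right)} = - \frac{269 P^{2}}{135}$
$\frac{\sqrt{9716 - 5596}}{c{\left(21 \right)}} - \frac{35845}{875} = \frac{\sqrt{9716 - 5596}}{\left(- \frac{269}{135}\right) 21^{2}} - \frac{35845}{875} = \frac{\sqrt{4120}}{\left(- \frac{269}{135}\right) 441} - \frac{7169}{175} = \frac{2 \sqrt{1030}}{- \frac{13181}{15}} - \frac{7169}{175} = 2 \sqrt{1030} \left(- \frac{15}{13181}\right) - \frac{7169}{175} = - \frac{30 \sqrt{1030}}{13181} - \frac{7169}{175} = - \frac{7169}{175} - \frac{30 \sqrt{1030}}{13181}$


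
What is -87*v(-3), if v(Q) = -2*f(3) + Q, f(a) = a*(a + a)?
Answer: 3393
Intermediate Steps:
f(a) = 2*a**2 (f(a) = a*(2*a) = 2*a**2)
v(Q) = -36 + Q (v(Q) = -4*3**2 + Q = -4*9 + Q = -2*18 + Q = -36 + Q)
-87*v(-3) = -87*(-36 - 3) = -87*(-39) = 3393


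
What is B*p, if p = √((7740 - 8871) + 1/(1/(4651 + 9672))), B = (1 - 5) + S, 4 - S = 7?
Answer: -14*√3298 ≈ -804.00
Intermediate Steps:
S = -3 (S = 4 - 1*7 = 4 - 7 = -3)
B = -7 (B = (1 - 5) - 3 = -4 - 3 = -7)
p = 2*√3298 (p = √(-1131 + 1/(1/14323)) = √(-1131 + 14323) = √13192 = 2*√3298 ≈ 114.86)
B*p = -14*√3298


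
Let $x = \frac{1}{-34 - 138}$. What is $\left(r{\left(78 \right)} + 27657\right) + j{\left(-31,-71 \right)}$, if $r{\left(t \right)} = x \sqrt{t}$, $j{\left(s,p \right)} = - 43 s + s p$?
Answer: $31191 - \frac{\sqrt{78}}{172} \approx 31191.0$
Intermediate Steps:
$x = - \frac{1}{172}$ ($x = \frac{1}{-172} = - \frac{1}{172} \approx -0.005814$)
$j{\left(s,p \right)} = - 43 s + p s$
$r{\left(t \right)} = - \frac{\sqrt{t}}{172}$
$\left(r{\left(78 \right)} + 27657\right) + j{\left(-31,-71 \right)} = \left(- \frac{\sqrt{78}}{172} + 27657\right) - 31 \left(-43 - 71\right) = \left(27657 - \frac{\sqrt{78}}{172}\right) - -3534 = \left(27657 - \frac{\sqrt{78}}{172}\right) + 3534 = 31191 - \frac{\sqrt{78}}{172}$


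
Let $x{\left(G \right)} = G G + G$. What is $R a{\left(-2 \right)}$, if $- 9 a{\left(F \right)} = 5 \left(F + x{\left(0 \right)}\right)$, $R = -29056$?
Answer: $- \frac{290560}{9} \approx -32284.0$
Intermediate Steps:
$x{\left(G \right)} = G + G^{2}$ ($x{\left(G \right)} = G^{2} + G = G + G^{2}$)
$a{\left(F \right)} = - \frac{5 F}{9}$ ($a{\left(F \right)} = - \frac{5 \left(F + 0 \left(1 + 0\right)\right)}{9} = - \frac{5 \left(F + 0 \cdot 1\right)}{9} = - \frac{5 \left(F + 0\right)}{9} = - \frac{5 F}{9}$)
$R a{\left(-2 \right)} = - 29056 \left(\left(- \frac{5}{9}\right) \left(-2\right)\right) = \left(-29056\right) \frac{10}{9} = - \frac{290560}{9}$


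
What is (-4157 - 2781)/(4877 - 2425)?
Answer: -3469/1226 ≈ -2.8295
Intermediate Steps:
(-4157 - 2781)/(4877 - 2425) = -6938/2452 = -6938*1/2452 = -3469/1226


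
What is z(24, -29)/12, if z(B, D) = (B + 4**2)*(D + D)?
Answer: -580/3 ≈ -193.33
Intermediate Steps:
z(B, D) = 2*D*(16 + B) (z(B, D) = (B + 16)*(2*D) = (16 + B)*(2*D) = 2*D*(16 + B))
z(24, -29)/12 = (2*(-29)*(16 + 24))/12 = (2*(-29)*40)/12 = (1/12)*(-2320) = -580/3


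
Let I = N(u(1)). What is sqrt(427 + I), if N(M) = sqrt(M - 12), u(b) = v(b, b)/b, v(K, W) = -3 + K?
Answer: sqrt(427 + I*sqrt(14)) ≈ 20.664 + 0.09053*I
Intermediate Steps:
u(b) = (-3 + b)/b
N(M) = sqrt(-12 + M)
I = I*sqrt(14) (I = sqrt(-12 + (-3 + 1)/1) = sqrt(-12 + 1*(-2)) = sqrt(-12 - 2) = sqrt(-14) = I*sqrt(14) ≈ 3.7417*I)
sqrt(427 + I) = sqrt(427 + I*sqrt(14))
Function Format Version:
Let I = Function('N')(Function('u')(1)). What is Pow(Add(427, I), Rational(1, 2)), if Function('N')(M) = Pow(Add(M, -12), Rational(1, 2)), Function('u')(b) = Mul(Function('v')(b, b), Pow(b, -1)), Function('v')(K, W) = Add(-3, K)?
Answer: Pow(Add(427, Mul(I, Pow(14, Rational(1, 2)))), Rational(1, 2)) ≈ Add(20.664, Mul(0.09053, I))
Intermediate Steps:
Function('u')(b) = Mul(Pow(b, -1), Add(-3, b)) (Function('u')(b) = Mul(Add(-3, b), Pow(b, -1)) = Mul(Pow(b, -1), Add(-3, b)))
Function('N')(M) = Pow(Add(-12, M), Rational(1, 2))
I = Mul(I, Pow(14, Rational(1, 2))) (I = Pow(Add(-12, Mul(Pow(1, -1), Add(-3, 1))), Rational(1, 2)) = Pow(Add(-12, Mul(1, -2)), Rational(1, 2)) = Pow(Add(-12, -2), Rational(1, 2)) = Pow(-14, Rational(1, 2)) = Mul(I, Pow(14, Rational(1, 2))) ≈ Mul(3.7417, I))
Pow(Add(427, I), Rational(1, 2)) = Pow(Add(427, Mul(I, Pow(14, Rational(1, 2)))), Rational(1, 2))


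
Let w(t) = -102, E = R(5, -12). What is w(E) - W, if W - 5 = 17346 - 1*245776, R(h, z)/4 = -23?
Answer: 228323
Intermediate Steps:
R(h, z) = -92 (R(h, z) = 4*(-23) = -92)
E = -92
W = -228425 (W = 5 + (17346 - 1*245776) = 5 + (17346 - 245776) = 5 - 228430 = -228425)
w(E) - W = -102 - 1*(-228425) = -102 + 228425 = 228323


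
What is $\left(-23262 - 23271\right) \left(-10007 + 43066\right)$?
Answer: $-1538334447$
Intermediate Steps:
$\left(-23262 - 23271\right) \left(-10007 + 43066\right) = \left(-46533\right) 33059 = -1538334447$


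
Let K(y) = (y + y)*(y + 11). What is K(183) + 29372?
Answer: 100376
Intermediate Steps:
K(y) = 2*y*(11 + y) (K(y) = (2*y)*(11 + y) = 2*y*(11 + y))
K(183) + 29372 = 2*183*(11 + 183) + 29372 = 2*183*194 + 29372 = 71004 + 29372 = 100376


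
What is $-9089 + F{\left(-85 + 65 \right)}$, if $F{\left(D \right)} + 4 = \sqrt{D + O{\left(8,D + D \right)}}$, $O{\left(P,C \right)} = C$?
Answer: $-9093 + 2 i \sqrt{15} \approx -9093.0 + 7.746 i$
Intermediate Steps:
$F{\left(D \right)} = -4 + \sqrt{3} \sqrt{D}$ ($F{\left(D \right)} = -4 + \sqrt{D + \left(D + D\right)} = -4 + \sqrt{D + 2 D} = -4 + \sqrt{3 D} = -4 + \sqrt{3} \sqrt{D}$)
$-9089 + F{\left(-85 + 65 \right)} = -9089 - \left(4 - \sqrt{3} \sqrt{-85 + 65}\right) = -9089 - \left(4 - \sqrt{3} \sqrt{-20}\right) = -9089 - \left(4 - \sqrt{3} \cdot 2 i \sqrt{5}\right) = -9089 - \left(4 - 2 i \sqrt{15}\right) = -9093 + 2 i \sqrt{15}$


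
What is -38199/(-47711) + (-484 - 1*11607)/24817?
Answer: 371110882/1184043887 ≈ 0.31343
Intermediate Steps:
-38199/(-47711) + (-484 - 1*11607)/24817 = -38199*(-1/47711) + (-484 - 11607)*(1/24817) = 38199/47711 - 12091*1/24817 = 38199/47711 - 12091/24817 = 371110882/1184043887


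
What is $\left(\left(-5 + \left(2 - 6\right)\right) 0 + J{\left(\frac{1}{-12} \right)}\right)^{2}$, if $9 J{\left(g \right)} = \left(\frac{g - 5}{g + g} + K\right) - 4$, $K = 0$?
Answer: $\frac{2809}{324} \approx 8.6698$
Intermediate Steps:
$J{\left(g \right)} = - \frac{4}{9} + \frac{-5 + g}{18 g}$ ($J{\left(g \right)} = \frac{\left(\frac{g - 5}{g + g} + 0\right) - 4}{9} = \frac{\left(\frac{-5 + g}{2 g} + 0\right) - 4}{9} = \frac{\frac{-5 + g}{2 g} - 4}{9} = \frac{-4 + \frac{-5 + g}{2 g}}{9} = - \frac{4}{9} + \frac{-5 + g}{18 g}$)
$\left(\left(-5 + \left(2 - 6\right)\right) 0 + J{\left(\frac{1}{-12} \right)}\right)^{2} = \left(\left(-5 + \left(2 - 6\right)\right) 0 + \frac{-5 - \frac{7}{-12}}{18 \frac{1}{-12}}\right)^{2} = \left(\left(-5 + \left(2 - 6\right)\right) 0 + \frac{-5 - - \frac{7}{12}}{18 \left(- \frac{1}{12}\right)}\right)^{2} = \left(\left(-5 - 4\right) 0 + \frac{1}{18} \left(-12\right) \left(-5 + \frac{7}{12}\right)\right)^{2} = \left(\left(-9\right) 0 + \frac{1}{18} \left(-12\right) \left(- \frac{53}{12}\right)\right)^{2} = \left(0 + \frac{53}{18}\right)^{2} = \left(\frac{53}{18}\right)^{2} = \frac{2809}{324}$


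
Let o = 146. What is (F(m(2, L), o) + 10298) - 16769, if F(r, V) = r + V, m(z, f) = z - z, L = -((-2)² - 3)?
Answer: -6325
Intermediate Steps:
L = -1 (L = -(4 - 3) = -1*1 = -1)
m(z, f) = 0
F(r, V) = V + r
(F(m(2, L), o) + 10298) - 16769 = ((146 + 0) + 10298) - 16769 = (146 + 10298) - 16769 = 10444 - 16769 = -6325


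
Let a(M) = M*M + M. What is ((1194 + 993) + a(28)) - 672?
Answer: 2327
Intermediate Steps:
a(M) = M + M² (a(M) = M² + M = M + M²)
((1194 + 993) + a(28)) - 672 = ((1194 + 993) + 28*(1 + 28)) - 672 = (2187 + 28*29) - 672 = (2187 + 812) - 672 = 2999 - 672 = 2327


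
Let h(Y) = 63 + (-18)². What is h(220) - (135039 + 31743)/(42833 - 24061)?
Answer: 9831/26 ≈ 378.12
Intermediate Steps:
h(Y) = 387 (h(Y) = 63 + 324 = 387)
h(220) - (135039 + 31743)/(42833 - 24061) = 387 - (135039 + 31743)/(42833 - 24061) = 387 - 166782/18772 = 387 - 1*231/26 = 387 - 231/26 = 9831/26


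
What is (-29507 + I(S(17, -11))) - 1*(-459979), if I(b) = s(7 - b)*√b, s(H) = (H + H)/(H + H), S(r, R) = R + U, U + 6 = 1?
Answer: 430472 + 4*I ≈ 4.3047e+5 + 4.0*I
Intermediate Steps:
U = -5 (U = -6 + 1 = -5)
S(r, R) = -5 + R (S(r, R) = R - 5 = -5 + R)
s(H) = 1 (s(H) = (2*H)/((2*H)) = (2*H)*(1/(2*H)) = 1)
I(b) = √b (I(b) = 1*√b = √b)
(-29507 + I(S(17, -11))) - 1*(-459979) = (-29507 + √(-5 - 11)) - 1*(-459979) = (-29507 + √(-16)) + 459979 = (-29507 + 4*I) + 459979 = 430472 + 4*I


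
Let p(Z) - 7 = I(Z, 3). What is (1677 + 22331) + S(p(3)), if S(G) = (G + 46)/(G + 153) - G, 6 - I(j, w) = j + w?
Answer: 3840213/160 ≈ 24001.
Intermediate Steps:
I(j, w) = 6 - j - w (I(j, w) = 6 - (j + w) = 6 + (-j - w) = 6 - j - w)
p(Z) = 10 - Z (p(Z) = 7 + (6 - Z - 1*3) = 7 + (6 - Z - 3) = 7 + (3 - Z) = 10 - Z)
S(G) = -G + (46 + G)/(153 + G) (S(G) = (46 + G)/(153 + G) - G = -G + (46 + G)/(153 + G))
(1677 + 22331) + S(p(3)) = (1677 + 22331) + (46 - (10 - 1*3)² - 152*(10 - 1*3))/(153 + (10 - 1*3)) = 24008 + (46 - (10 - 3)² - 152*(10 - 3))/(153 + (10 - 3)) = 24008 + (46 - 1*7² - 152*7)/(153 + 7) = 24008 + (46 - 1*49 - 1064)/160 = 24008 + (46 - 49 - 1064)/160 = 24008 + (1/160)*(-1067) = 24008 - 1067/160 = 3840213/160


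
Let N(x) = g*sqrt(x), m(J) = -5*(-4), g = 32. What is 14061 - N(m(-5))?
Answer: 14061 - 64*sqrt(5) ≈ 13918.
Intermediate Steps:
m(J) = 20
N(x) = 32*sqrt(x)
14061 - N(m(-5)) = 14061 - 32*sqrt(20) = 14061 - 32*2*sqrt(5) = 14061 - 64*sqrt(5)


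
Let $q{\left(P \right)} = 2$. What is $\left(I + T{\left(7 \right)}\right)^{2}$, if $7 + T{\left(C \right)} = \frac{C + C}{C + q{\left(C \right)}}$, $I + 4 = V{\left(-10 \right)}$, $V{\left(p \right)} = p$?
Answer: $\frac{30625}{81} \approx 378.09$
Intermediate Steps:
$I = -14$ ($I = -4 - 10 = -14$)
$T{\left(C \right)} = -7 + \frac{2 C}{2 + C}$ ($T{\left(C \right)} = -7 + \frac{C + C}{C + 2} = -7 + \frac{2 C}{2 + C}$)
$\left(I + T{\left(7 \right)}\right)^{2} = \left(-14 + \frac{-14 - 35}{2 + 7}\right)^{2} = \left(-14 + \frac{-14 - 35}{9}\right)^{2} = \left(-14 + \frac{1}{9} \left(-49\right)\right)^{2} = \left(-14 - \frac{49}{9}\right)^{2} = \left(- \frac{175}{9}\right)^{2} = \frac{30625}{81}$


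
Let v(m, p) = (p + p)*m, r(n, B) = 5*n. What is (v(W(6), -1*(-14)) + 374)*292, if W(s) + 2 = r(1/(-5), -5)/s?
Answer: 274480/3 ≈ 91493.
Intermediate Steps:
W(s) = -2 - 1/s (W(s) = -2 + (5*(1/(-5)))/s = -2 + (5*(1*(-⅕)))/s = -2 + (5*(-⅕))/s = -2 - 1/s)
v(m, p) = 2*m*p (v(m, p) = (2*p)*m = 2*m*p)
(v(W(6), -1*(-14)) + 374)*292 = (2*(-2 - 1/6)*(-1*(-14)) + 374)*292 = (2*(-2 - 1*⅙)*14 + 374)*292 = (2*(-2 - ⅙)*14 + 374)*292 = (2*(-13/6)*14 + 374)*292 = (-182/3 + 374)*292 = (940/3)*292 = 274480/3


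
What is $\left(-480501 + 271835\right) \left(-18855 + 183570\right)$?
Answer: $-34370420190$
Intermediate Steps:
$\left(-480501 + 271835\right) \left(-18855 + 183570\right) = \left(-208666\right) 164715 = -34370420190$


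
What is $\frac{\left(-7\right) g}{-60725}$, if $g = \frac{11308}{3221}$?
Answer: $\frac{11308}{27942175} \approx 0.00040469$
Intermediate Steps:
$g = \frac{11308}{3221}$ ($g = 11308 \cdot \frac{1}{3221} = \frac{11308}{3221} \approx 3.5107$)
$\frac{\left(-7\right) g}{-60725} = \frac{\left(-7\right) \frac{11308}{3221}}{-60725} = \left(- \frac{79156}{3221}\right) \left(- \frac{1}{60725}\right) = \frac{11308}{27942175}$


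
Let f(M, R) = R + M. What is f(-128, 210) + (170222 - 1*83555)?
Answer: 86749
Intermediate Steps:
f(M, R) = M + R
f(-128, 210) + (170222 - 1*83555) = (-128 + 210) + (170222 - 1*83555) = 82 + (170222 - 83555) = 82 + 86667 = 86749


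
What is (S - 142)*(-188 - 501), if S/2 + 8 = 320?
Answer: -332098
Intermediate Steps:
S = 624 (S = -16 + 2*320 = -16 + 640 = 624)
(S - 142)*(-188 - 501) = (624 - 142)*(-188 - 501) = 482*(-689) = -332098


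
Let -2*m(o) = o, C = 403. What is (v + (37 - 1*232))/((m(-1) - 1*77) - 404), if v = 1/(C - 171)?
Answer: 45239/111476 ≈ 0.40582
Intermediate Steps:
m(o) = -o/2
v = 1/232 (v = 1/(403 - 171) = 1/232 ≈ 0.0043103)
(v + (37 - 1*232))/((m(-1) - 1*77) - 404) = (1/232 + (37 - 1*232))/((-½*(-1) - 1*77) - 404) = (1/232 + (37 - 232))/((½ - 77) - 404) = (1/232 - 195)/(-153/2 - 404) = -45239/(232*(-961/2)) = -45239/232*(-2/961) = 45239/111476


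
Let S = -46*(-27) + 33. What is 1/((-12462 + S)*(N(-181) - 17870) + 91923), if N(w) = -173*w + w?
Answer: -1/148270071 ≈ -6.7445e-9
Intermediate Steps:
N(w) = -172*w
S = 1275 (S = 1242 + 33 = 1275)
1/((-12462 + S)*(N(-181) - 17870) + 91923) = 1/((-12462 + 1275)*(-172*(-181) - 17870) + 91923) = 1/(-11187*(31132 - 17870) + 91923) = 1/(-11187*13262 + 91923) = 1/(-148361994 + 91923) = 1/(-148270071) = -1/148270071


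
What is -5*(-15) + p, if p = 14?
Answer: 89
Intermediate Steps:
-5*(-15) + p = -5*(-15) + 14 = 75 + 14 = 89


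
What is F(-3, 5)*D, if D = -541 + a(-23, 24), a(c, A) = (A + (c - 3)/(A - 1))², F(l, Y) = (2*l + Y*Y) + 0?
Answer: -180747/529 ≈ -341.68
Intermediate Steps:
F(l, Y) = Y² + 2*l (F(l, Y) = (2*l + Y²) + 0 = (Y² + 2*l) + 0 = Y² + 2*l)
a(c, A) = (A + (-3 + c)/(-1 + A))²
D = -9513/529 (D = -541 + (-3 - 23 + 24² - 1*24)²/(-1 + 24)² = -541 + (-3 - 23 + 576 - 24)²/23² = -541 + (1/529)*526² = -541 + (1/529)*276676 = -541 + 276676/529 = -9513/529 ≈ -17.983)
F(-3, 5)*D = (5² + 2*(-3))*(-9513/529) = (25 - 6)*(-9513/529) = 19*(-9513/529) = -180747/529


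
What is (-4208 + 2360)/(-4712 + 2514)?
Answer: 132/157 ≈ 0.84076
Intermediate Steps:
(-4208 + 2360)/(-4712 + 2514) = -1848/(-2198) = -1848*(-1/2198) = 132/157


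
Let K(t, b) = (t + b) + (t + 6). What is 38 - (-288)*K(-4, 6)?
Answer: 1190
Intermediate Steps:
K(t, b) = 6 + b + 2*t (K(t, b) = (b + t) + (6 + t) = 6 + b + 2*t)
38 - (-288)*K(-4, 6) = 38 - (-288)*(6 + 6 + 2*(-4)) = 38 - (-288)*(6 + 6 - 8) = 38 - (-288)*4 = 38 - 96*(-12) = 38 + 1152 = 1190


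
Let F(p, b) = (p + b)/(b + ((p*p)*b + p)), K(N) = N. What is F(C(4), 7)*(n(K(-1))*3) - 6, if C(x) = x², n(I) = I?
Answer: -3653/605 ≈ -6.0380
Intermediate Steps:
F(p, b) = (b + p)/(b + p + b*p²) (F(p, b) = (b + p)/(b + (p²*b + p)) = (b + p)/(b + (b*p² + p)) = (b + p)/(b + (p + b*p²)) = (b + p)/(b + p + b*p²))
F(C(4), 7)*(n(K(-1))*3) - 6 = ((7 + 4²)/(7 + 4² + 7*(4²)²))*(-1*3) - 6 = ((7 + 16)/(7 + 16 + 7*16²))*(-3) - 6 = (23/(7 + 16 + 7*256))*(-3) - 6 = (23/(7 + 16 + 1792))*(-3) - 6 = (23/1815)*(-3) - 6 = -23/605 - 6 = -3653/605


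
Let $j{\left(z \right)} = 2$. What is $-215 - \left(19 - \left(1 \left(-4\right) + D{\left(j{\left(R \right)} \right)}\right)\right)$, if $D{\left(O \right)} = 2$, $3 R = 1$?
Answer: $-236$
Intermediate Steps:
$R = \frac{1}{3}$ ($R = \frac{1}{3} \cdot 1 = \frac{1}{3} \approx 0.33333$)
$-215 - \left(19 - \left(1 \left(-4\right) + D{\left(j{\left(R \right)} \right)}\right)\right) = -215 - \left(19 - \left(1 \left(-4\right) + 2\right)\right) = -215 - \left(19 - \left(-4 + 2\right)\right) = -215 - \left(19 - -2\right) = -215 - \left(19 + 2\right) = -215 - 21 = -236$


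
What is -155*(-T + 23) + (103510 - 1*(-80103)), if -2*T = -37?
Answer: 365831/2 ≈ 1.8292e+5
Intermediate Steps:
T = 37/2 (T = -½*(-37) = 37/2 ≈ 18.500)
-155*(-T + 23) + (103510 - 1*(-80103)) = -155*(-1*37/2 + 23) + (103510 - 1*(-80103)) = -155*(-37/2 + 23) + (103510 + 80103) = -155*9/2 + 183613 = -1395/2 + 183613 = 365831/2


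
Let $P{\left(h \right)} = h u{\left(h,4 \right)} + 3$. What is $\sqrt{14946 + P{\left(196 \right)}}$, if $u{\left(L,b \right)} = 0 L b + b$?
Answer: $\sqrt{15733} \approx 125.43$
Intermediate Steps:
$u{\left(L,b \right)} = b$ ($u{\left(L,b \right)} = 0 b + b = 0 + b = b$)
$P{\left(h \right)} = 3 + 4 h$ ($P{\left(h \right)} = h 4 + 3 = 4 h + 3 = 3 + 4 h$)
$\sqrt{14946 + P{\left(196 \right)}} = \sqrt{14946 + \left(3 + 4 \cdot 196\right)} = \sqrt{14946 + \left(3 + 784\right)} = \sqrt{14946 + 787} = \sqrt{15733}$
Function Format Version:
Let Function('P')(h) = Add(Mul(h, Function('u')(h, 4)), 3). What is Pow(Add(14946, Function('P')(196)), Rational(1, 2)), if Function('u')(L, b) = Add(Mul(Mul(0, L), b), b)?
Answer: Pow(15733, Rational(1, 2)) ≈ 125.43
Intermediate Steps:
Function('u')(L, b) = b (Function('u')(L, b) = Add(Mul(0, b), b) = Add(0, b) = b)
Function('P')(h) = Add(3, Mul(4, h)) (Function('P')(h) = Add(Mul(h, 4), 3) = Add(Mul(4, h), 3) = Add(3, Mul(4, h)))
Pow(Add(14946, Function('P')(196)), Rational(1, 2)) = Pow(Add(14946, Add(3, Mul(4, 196))), Rational(1, 2)) = Pow(Add(14946, Add(3, 784)), Rational(1, 2)) = Pow(Add(14946, 787), Rational(1, 2)) = Pow(15733, Rational(1, 2))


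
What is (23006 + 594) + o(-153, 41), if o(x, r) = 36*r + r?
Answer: 25117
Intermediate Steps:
o(x, r) = 37*r
(23006 + 594) + o(-153, 41) = (23006 + 594) + 37*41 = 23600 + 1517 = 25117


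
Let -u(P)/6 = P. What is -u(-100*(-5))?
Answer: 3000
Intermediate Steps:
u(P) = -6*P
-u(-100*(-5)) = -(-6)*(-100*(-5)) = -(-6)*500 = -1*(-3000) = 3000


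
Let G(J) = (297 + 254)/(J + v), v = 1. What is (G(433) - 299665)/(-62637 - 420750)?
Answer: 43351353/69929986 ≈ 0.61993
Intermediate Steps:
G(J) = 551/(1 + J) (G(J) = (297 + 254)/(J + 1) = 551/(1 + J))
(G(433) - 299665)/(-62637 - 420750) = (551/(1 + 433) - 299665)/(-62637 - 420750) = (551/434 - 299665)/(-483387) = (551*(1/434) - 299665)*(-1/483387) = (551/434 - 299665)*(-1/483387) = -130054059/434*(-1/483387) = 43351353/69929986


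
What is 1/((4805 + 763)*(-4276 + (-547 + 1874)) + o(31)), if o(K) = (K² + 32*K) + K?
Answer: -1/16418048 ≈ -6.0909e-8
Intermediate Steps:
o(K) = K² + 33*K
1/((4805 + 763)*(-4276 + (-547 + 1874)) + o(31)) = 1/((4805 + 763)*(-4276 + (-547 + 1874)) + 31*(33 + 31)) = 1/(5568*(-4276 + 1327) + 31*64) = 1/(5568*(-2949) + 1984) = 1/(-16420032 + 1984) = 1/(-16418048) = -1/16418048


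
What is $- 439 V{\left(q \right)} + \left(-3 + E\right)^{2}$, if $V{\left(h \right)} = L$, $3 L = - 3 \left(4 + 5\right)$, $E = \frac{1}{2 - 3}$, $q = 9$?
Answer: $3967$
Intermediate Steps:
$E = -1$ ($E = \frac{1}{-1} = -1$)
$L = -9$ ($L = \frac{\left(-3\right) \left(4 + 5\right)}{3} = \frac{\left(-3\right) 9}{3} = \frac{1}{3} \left(-27\right) = -9$)
$V{\left(h \right)} = -9$
$- 439 V{\left(q \right)} + \left(-3 + E\right)^{2} = \left(-439\right) \left(-9\right) + \left(-3 - 1\right)^{2} = 3951 + \left(-4\right)^{2} = 3951 + 16 = 3967$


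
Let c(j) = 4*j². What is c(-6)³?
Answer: 2985984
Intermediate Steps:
c(-6)³ = (4*(-6)²)³ = (4*36)³ = 144³ = 2985984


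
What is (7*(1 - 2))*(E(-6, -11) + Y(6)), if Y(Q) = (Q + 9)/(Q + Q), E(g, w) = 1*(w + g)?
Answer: 441/4 ≈ 110.25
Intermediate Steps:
E(g, w) = g + w (E(g, w) = 1*(g + w) = g + w)
Y(Q) = (9 + Q)/(2*Q) (Y(Q) = (9 + Q)/((2*Q)) = (9 + Q)*(1/(2*Q)) = (9 + Q)/(2*Q))
(7*(1 - 2))*(E(-6, -11) + Y(6)) = (7*(1 - 2))*((-6 - 11) + (½)*(9 + 6)/6) = (7*(-1))*(-17 + (½)*(⅙)*15) = -7*(-17 + 5/4) = -7*(-63/4) = 441/4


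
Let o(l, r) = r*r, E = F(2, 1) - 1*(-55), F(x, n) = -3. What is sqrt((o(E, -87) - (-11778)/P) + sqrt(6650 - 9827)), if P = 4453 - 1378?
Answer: sqrt(318248191 + 126075*I*sqrt(353))/205 ≈ 87.023 + 0.32385*I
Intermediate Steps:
E = 52 (E = -3 - 1*(-55) = -3 + 55 = 52)
o(l, r) = r**2
P = 3075
sqrt((o(E, -87) - (-11778)/P) + sqrt(6650 - 9827)) = sqrt(((-87)**2 - (-11778)/3075) + sqrt(6650 - 9827)) = sqrt((7569 - (-11778)/3075) + sqrt(-3177)) = sqrt((7569 - 1*(-3926/1025)) + 3*I*sqrt(353)) = sqrt((7569 + 3926/1025) + 3*I*sqrt(353)) = sqrt(7762151/1025 + 3*I*sqrt(353))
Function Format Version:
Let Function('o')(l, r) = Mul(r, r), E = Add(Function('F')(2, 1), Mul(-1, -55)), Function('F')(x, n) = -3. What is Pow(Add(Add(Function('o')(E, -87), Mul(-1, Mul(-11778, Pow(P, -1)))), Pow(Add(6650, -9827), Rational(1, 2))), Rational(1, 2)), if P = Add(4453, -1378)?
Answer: Mul(Rational(1, 205), Pow(Add(318248191, Mul(126075, I, Pow(353, Rational(1, 2)))), Rational(1, 2))) ≈ Add(87.023, Mul(0.32385, I))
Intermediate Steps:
E = 52 (E = Add(-3, Mul(-1, -55)) = Add(-3, 55) = 52)
Function('o')(l, r) = Pow(r, 2)
P = 3075
Pow(Add(Add(Function('o')(E, -87), Mul(-1, Mul(-11778, Pow(P, -1)))), Pow(Add(6650, -9827), Rational(1, 2))), Rational(1, 2)) = Pow(Add(Add(Pow(-87, 2), Mul(-1, Mul(-11778, Pow(3075, -1)))), Pow(Add(6650, -9827), Rational(1, 2))), Rational(1, 2)) = Pow(Add(Add(7569, Mul(-1, Mul(-11778, Rational(1, 3075)))), Pow(-3177, Rational(1, 2))), Rational(1, 2)) = Pow(Add(Add(7569, Mul(-1, Rational(-3926, 1025))), Mul(3, I, Pow(353, Rational(1, 2)))), Rational(1, 2)) = Pow(Add(Add(7569, Rational(3926, 1025)), Mul(3, I, Pow(353, Rational(1, 2)))), Rational(1, 2)) = Pow(Add(Rational(7762151, 1025), Mul(3, I, Pow(353, Rational(1, 2)))), Rational(1, 2))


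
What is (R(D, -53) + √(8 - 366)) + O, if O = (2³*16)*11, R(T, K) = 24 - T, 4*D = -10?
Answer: 2869/2 + I*√358 ≈ 1434.5 + 18.921*I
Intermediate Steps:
D = -5/2 (D = (¼)*(-10) = -5/2 ≈ -2.5000)
O = 1408 (O = (8*16)*11 = 128*11 = 1408)
(R(D, -53) + √(8 - 366)) + O = ((24 - 1*(-5/2)) + √(8 - 366)) + 1408 = ((24 + 5/2) + √(-358)) + 1408 = (53/2 + I*√358) + 1408 = 2869/2 + I*√358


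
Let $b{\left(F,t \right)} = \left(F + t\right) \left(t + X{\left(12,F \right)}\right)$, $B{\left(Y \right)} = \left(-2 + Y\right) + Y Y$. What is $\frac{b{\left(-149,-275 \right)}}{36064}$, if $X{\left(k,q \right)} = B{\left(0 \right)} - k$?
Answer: $\frac{15317}{4508} \approx 3.3977$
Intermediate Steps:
$B{\left(Y \right)} = -2 + Y + Y^{2}$ ($B{\left(Y \right)} = \left(-2 + Y\right) + Y^{2} = -2 + Y + Y^{2}$)
$X{\left(k,q \right)} = -2 - k$ ($X{\left(k,q \right)} = \left(-2 + 0 + 0^{2}\right) - k = \left(-2 + 0 + 0\right) - k = -2 - k$)
$b{\left(F,t \right)} = \left(-14 + t\right) \left(F + t\right)$ ($b{\left(F,t \right)} = \left(F + t\right) \left(t - 14\right) = \left(F + t\right) \left(-14 + t\right) = \left(-14 + t\right) \left(F + t\right)$)
$\frac{b{\left(-149,-275 \right)}}{36064} = \frac{\left(-275\right)^{2} - -2086 - -3850 - -40975}{36064} = \left(75625 + 2086 + 3850 + 40975\right) \frac{1}{36064} = 122536 \cdot \frac{1}{36064} = \frac{15317}{4508}$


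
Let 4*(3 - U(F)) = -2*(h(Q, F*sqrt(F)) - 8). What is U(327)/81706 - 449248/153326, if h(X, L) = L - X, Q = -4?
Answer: -18353051881/6263827078 + 327*sqrt(327)/163412 ≈ -2.8938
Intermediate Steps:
U(F) = 1 + F**(3/2)/2 (U(F) = 3 - (-1)*((F*sqrt(F) - 1*(-4)) - 8)/2 = 3 - (-1)*((F**(3/2) + 4) - 8)/2 = 3 - (-1)*((4 + F**(3/2)) - 8)/2 = 3 - (-1)*(-4 + F**(3/2))/2 = 3 - (8 - 2*F**(3/2))/4 = 3 + (-2 + F**(3/2)/2) = 1 + F**(3/2)/2)
U(327)/81706 - 449248/153326 = (1 + 327**(3/2)/2)/81706 - 449248/153326 = (1 + (327*sqrt(327))/2)*(1/81706) - 449248*1/153326 = (1 + 327*sqrt(327)/2)*(1/81706) - 224624/76663 = (1/81706 + 327*sqrt(327)/163412) - 224624/76663 = -18353051881/6263827078 + 327*sqrt(327)/163412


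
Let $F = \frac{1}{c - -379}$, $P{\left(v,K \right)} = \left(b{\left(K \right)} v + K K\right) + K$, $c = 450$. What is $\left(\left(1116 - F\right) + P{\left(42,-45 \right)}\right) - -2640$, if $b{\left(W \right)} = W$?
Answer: $\frac{3188333}{829} \approx 3846.0$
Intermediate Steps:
$P{\left(v,K \right)} = K + K^{2} + K v$ ($P{\left(v,K \right)} = \left(K v + K K\right) + K = \left(K v + K^{2}\right) + K = \left(K^{2} + K v\right) + K = K + K^{2} + K v$)
$F = \frac{1}{829}$ ($F = \frac{1}{450 - -379} = \frac{1}{450 + 379} = \frac{1}{829} \approx 0.0012063$)
$\left(\left(1116 - F\right) + P{\left(42,-45 \right)}\right) - -2640 = \left(\left(1116 - \frac{1}{829}\right) - 45 \left(1 - 45 + 42\right)\right) - -2640 = \left(\left(1116 - \frac{1}{829}\right) - -90\right) + 2640 = \left(\frac{925163}{829} + 90\right) + 2640 = \frac{999773}{829} + 2640 = \frac{3188333}{829}$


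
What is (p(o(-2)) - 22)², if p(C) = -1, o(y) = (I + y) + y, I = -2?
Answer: 529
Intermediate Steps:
o(y) = -2 + 2*y (o(y) = (-2 + y) + y = -2 + 2*y)
(p(o(-2)) - 22)² = (-1 - 22)² = (-23)² = 529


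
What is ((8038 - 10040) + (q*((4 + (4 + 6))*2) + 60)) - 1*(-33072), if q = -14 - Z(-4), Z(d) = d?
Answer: 30850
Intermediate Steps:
q = -10 (q = -14 - 1*(-4) = -14 + 4 = -10)
((8038 - 10040) + (q*((4 + (4 + 6))*2) + 60)) - 1*(-33072) = ((8038 - 10040) + (-10*(4 + (4 + 6))*2 + 60)) - 1*(-33072) = (-2002 + (-10*(4 + 10)*2 + 60)) + 33072 = (-2002 + (-140*2 + 60)) + 33072 = (-2002 + (-10*28 + 60)) + 33072 = (-2002 + (-280 + 60)) + 33072 = (-2002 - 220) + 33072 = -2222 + 33072 = 30850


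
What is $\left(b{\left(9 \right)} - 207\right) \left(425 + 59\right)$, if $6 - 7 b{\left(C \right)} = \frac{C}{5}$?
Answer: $- \frac{499488}{5} \approx -99898.0$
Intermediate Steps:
$b{\left(C \right)} = \frac{6}{7} - \frac{C}{35}$ ($b{\left(C \right)} = \frac{6}{7} - \frac{C \frac{1}{5}}{7} = \frac{6}{7} - \frac{\frac{1}{5} C}{7} = \frac{6}{7} - \frac{C}{35}$)
$\left(b{\left(9 \right)} - 207\right) \left(425 + 59\right) = \left(\left(\frac{6}{7} - \frac{9}{35}\right) - 207\right) \left(425 + 59\right) = \left(\left(\frac{6}{7} - \frac{9}{35}\right) - 207\right) 484 = \left(\frac{3}{5} - 207\right) 484 = \left(- \frac{1032}{5}\right) 484 = - \frac{499488}{5}$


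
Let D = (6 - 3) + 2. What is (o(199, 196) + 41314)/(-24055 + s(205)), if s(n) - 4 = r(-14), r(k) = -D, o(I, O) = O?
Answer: -20755/12028 ≈ -1.7256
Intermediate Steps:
D = 5 (D = 3 + 2 = 5)
r(k) = -5 (r(k) = -1*5 = -5)
s(n) = -1 (s(n) = 4 - 5 = -1)
(o(199, 196) + 41314)/(-24055 + s(205)) = (196 + 41314)/(-24055 - 1) = 41510/(-24056) = 41510*(-1/24056) = -20755/12028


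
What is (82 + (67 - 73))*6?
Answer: 456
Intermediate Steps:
(82 + (67 - 73))*6 = (82 - 6)*6 = 76*6 = 456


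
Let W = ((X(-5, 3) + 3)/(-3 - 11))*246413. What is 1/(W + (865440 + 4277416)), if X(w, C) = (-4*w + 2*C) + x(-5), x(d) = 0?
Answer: 14/64854007 ≈ 2.1587e-7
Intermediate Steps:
X(w, C) = -4*w + 2*C (X(w, C) = (-4*w + 2*C) + 0 = -4*w + 2*C)
W = -7145977/14 (W = (((-4*(-5) + 2*3) + 3)/(-3 - 11))*246413 = (((20 + 6) + 3)/(-14))*246413 = ((26 + 3)*(-1/14))*246413 = (29*(-1/14))*246413 = -29/14*246413 = -7145977/14 ≈ -5.1043e+5)
1/(W + (865440 + 4277416)) = 1/(-7145977/14 + (865440 + 4277416)) = 1/(-7145977/14 + 5142856) = 1/(64854007/14) = 14/64854007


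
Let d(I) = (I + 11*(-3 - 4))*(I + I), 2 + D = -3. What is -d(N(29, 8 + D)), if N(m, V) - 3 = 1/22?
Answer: 109009/242 ≈ 450.45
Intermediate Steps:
D = -5 (D = -2 - 3 = -5)
N(m, V) = 67/22 (N(m, V) = 3 + 1/22 = 67/22)
d(I) = 2*I*(-77 + I) (d(I) = (I + 11*(-7))*(2*I) = (I - 77)*(2*I) = (-77 + I)*(2*I) = 2*I*(-77 + I))
-d(N(29, 8 + D)) = -2*67*(-77 + 67/22)/22 = -2*67*(-1627)/(22*22) = -1*(-109009/242) = 109009/242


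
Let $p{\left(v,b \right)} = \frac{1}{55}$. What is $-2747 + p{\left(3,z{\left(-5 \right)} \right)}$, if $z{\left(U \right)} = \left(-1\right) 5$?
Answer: $- \frac{151084}{55} \approx -2747.0$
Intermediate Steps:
$z{\left(U \right)} = -5$
$p{\left(v,b \right)} = \frac{1}{55}$
$-2747 + p{\left(3,z{\left(-5 \right)} \right)} = -2747 + \frac{1}{55} = - \frac{151084}{55}$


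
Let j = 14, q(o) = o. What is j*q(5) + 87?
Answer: 157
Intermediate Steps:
j*q(5) + 87 = 14*5 + 87 = 70 + 87 = 157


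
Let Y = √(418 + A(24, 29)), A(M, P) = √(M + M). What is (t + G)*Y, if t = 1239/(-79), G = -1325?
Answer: -105914*√(418 + 4*√3)/79 ≈ -27637.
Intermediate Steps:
A(M, P) = √2*√M (A(M, P) = √(2*M) = √2*√M)
t = -1239/79 (t = 1239*(-1/79) = -1239/79 ≈ -15.684)
Y = √(418 + 4*√3) (Y = √(418 + √2*√24) = √(418 + √2*(2*√6)) = √(418 + 4*√3) ≈ 20.614)
(t + G)*Y = (-1239/79 - 1325)*√(418 + 4*√3) = -105914*√(418 + 4*√3)/79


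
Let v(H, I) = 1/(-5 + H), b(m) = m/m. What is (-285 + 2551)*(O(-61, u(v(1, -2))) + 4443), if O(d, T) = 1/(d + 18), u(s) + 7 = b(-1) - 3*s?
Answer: 432914768/43 ≈ 1.0068e+7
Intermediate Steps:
b(m) = 1
u(s) = -6 - 3*s (u(s) = -7 + (1 - 3*s) = -6 - 3*s)
O(d, T) = 1/(18 + d)
(-285 + 2551)*(O(-61, u(v(1, -2))) + 4443) = (-285 + 2551)*(1/(18 - 61) + 4443) = 2266*(1/(-43) + 4443) = 2266*(-1/43 + 4443) = 2266*(191048/43) = 432914768/43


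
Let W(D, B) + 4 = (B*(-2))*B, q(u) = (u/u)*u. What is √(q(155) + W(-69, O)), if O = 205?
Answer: I*√83899 ≈ 289.65*I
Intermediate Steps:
q(u) = u (q(u) = 1*u = u)
W(D, B) = -4 - 2*B² (W(D, B) = -4 + (B*(-2))*B = -4 + (-2*B)*B = -4 - 2*B²)
√(q(155) + W(-69, O)) = √(155 + (-4 - 2*205²)) = √(155 + (-4 - 2*42025)) = √(155 + (-4 - 84050)) = √(155 - 84054) = √(-83899) = I*√83899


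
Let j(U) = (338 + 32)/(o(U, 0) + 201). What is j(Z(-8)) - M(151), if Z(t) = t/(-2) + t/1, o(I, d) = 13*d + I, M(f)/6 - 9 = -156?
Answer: 174124/197 ≈ 883.88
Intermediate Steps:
M(f) = -882 (M(f) = 54 + 6*(-156) = 54 - 936 = -882)
o(I, d) = I + 13*d
Z(t) = t/2 (Z(t) = t*(-½) + t*1 = -t/2 + t = t/2)
j(U) = 370/(201 + U) (j(U) = (338 + 32)/((U + 13*0) + 201) = 370/((U + 0) + 201) = 370/(U + 201) = 370/(201 + U))
j(Z(-8)) - M(151) = 370/(201 + (½)*(-8)) - 1*(-882) = 370/(201 - 4) + 882 = 370/197 + 882 = 174124/197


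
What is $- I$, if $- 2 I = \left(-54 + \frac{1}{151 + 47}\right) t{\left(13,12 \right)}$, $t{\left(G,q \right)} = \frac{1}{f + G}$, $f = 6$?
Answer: $- \frac{10691}{7524} \approx -1.4209$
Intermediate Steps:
$t{\left(G,q \right)} = \frac{1}{6 + G}$
$I = \frac{10691}{7524}$ ($I = - \frac{\left(-54 + \frac{1}{151 + 47}\right) \frac{1}{6 + 13}}{2} = - \frac{\left(-54 + \frac{1}{198}\right) \frac{1}{19}}{2} = - \frac{\left(- \frac{10691}{198}\right) \frac{1}{19}}{2} = \left(- \frac{1}{2}\right) \left(- \frac{10691}{3762}\right) = \frac{10691}{7524} \approx 1.4209$)
$- I = \left(-1\right) \frac{10691}{7524} = - \frac{10691}{7524}$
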